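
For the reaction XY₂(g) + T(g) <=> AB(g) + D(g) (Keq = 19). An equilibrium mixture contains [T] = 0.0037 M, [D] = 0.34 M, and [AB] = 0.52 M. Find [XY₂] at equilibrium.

At equilibrium, Keq = [AB]·[D] / ([XY₂]·[T]) = 19.
(0.52)·(0.34) / (([XY₂])·(0.0037)) = 19
[XY₂] = 2.51 = 2.5 M

[XY₂] = 2.5 M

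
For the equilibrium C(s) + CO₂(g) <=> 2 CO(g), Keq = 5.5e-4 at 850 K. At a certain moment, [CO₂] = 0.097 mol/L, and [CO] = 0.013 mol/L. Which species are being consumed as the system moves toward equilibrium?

(C is a pure solid — omitted from Q.)
Q = [CO]² / [CO₂] = (0.013)² / (0.097) = 0.0017
Q = 0.0017 > Keq = 5.5e-4: net reverse reaction.

CO (products)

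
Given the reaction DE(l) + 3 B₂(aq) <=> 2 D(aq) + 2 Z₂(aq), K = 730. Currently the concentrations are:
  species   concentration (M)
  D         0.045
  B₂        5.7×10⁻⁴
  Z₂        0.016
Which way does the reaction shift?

toward reactants

(DE is a pure liquid — omitted from Q.)
Q = [D]²·[Z₂]² / [B₂]³ = (0.045)²·(0.016)² / (5.7×10⁻⁴)³ = 2800
Q = 2800 > K = 730, so the reverse reaction proceeds.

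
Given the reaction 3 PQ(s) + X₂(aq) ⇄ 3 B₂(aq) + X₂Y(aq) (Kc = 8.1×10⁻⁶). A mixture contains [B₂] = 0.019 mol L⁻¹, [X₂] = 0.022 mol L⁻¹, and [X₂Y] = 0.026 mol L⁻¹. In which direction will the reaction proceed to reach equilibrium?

(PQ is a pure solid — omitted from Qc.)
Qc = [B₂]³·[X₂Y] / [X₂] = (0.019)³·(0.026) / (0.022) = 8.1×10⁻⁶
Qc = 8.1×10⁻⁶ = Kc, so the system is already at equilibrium.

no net change (already at equilibrium)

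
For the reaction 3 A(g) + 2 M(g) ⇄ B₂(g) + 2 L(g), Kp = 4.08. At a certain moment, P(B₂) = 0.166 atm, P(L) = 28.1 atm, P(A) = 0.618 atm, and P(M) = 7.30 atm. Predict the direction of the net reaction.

in the reverse direction

Qp = P(B₂)·P(L)² / (P(A)³·P(M)²) = (0.166)·(28.1)² / ((0.618)³·(7.30)²) = 10.4
Qp = 10.4 > Kp = 4.08, so the reverse reaction proceeds.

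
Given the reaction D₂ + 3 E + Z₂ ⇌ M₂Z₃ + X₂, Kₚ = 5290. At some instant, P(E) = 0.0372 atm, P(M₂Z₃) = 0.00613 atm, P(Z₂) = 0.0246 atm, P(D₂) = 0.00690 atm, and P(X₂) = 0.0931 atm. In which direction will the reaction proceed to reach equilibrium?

in the reverse direction

Qₚ = P(M₂Z₃)·P(X₂) / (P(D₂)·P(E)³·P(Z₂)) = (0.00613)·(0.0931) / ((0.00690)·(0.0372)³·(0.0246)) = 65300
Qₚ = 65300 > Kₚ = 5290, so the reverse reaction proceeds.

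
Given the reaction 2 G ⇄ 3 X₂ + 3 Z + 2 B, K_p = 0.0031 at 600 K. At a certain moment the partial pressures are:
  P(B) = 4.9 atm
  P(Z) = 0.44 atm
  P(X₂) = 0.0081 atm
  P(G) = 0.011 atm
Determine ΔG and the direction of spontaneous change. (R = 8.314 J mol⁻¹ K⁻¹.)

ΔG = 5.31 kJ/mol; the forward reaction is non-spontaneous

Q_p = P(X₂)³·P(Z)³·P(B)² / P(G)² = (0.0081)³·(0.44)³·(4.9)² / (0.011)² = 0.00898
ΔG = RT ln(Q_p/K_p) = (8.314 J mol⁻¹ K⁻¹)(600 K) × ln(0.00898/0.0031)
   = (4.988 kJ/mol)(1.064) = 5.31 kJ/mol
ΔG > 0, so the forward reaction is non-spontaneous (proceeds in reverse).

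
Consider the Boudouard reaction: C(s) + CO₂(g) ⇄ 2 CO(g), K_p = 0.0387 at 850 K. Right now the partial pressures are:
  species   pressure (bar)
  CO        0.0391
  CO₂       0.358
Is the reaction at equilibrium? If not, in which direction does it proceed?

(C is a pure solid — omitted from Q_p.)
Q_p = P(CO)² / P(CO₂) = (0.0391)² / (0.358) = 0.00427
Q_p = 0.00427 < K_p = 0.0387, so the forward reaction proceeds.

in the forward direction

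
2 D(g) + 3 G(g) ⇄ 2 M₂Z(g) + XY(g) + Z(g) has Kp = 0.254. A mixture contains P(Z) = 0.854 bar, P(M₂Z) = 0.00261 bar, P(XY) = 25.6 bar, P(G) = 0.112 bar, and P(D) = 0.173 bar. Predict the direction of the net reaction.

Qp = P(M₂Z)²·P(XY)·P(Z) / (P(D)²·P(G)³) = (0.00261)²·(25.6)·(0.854) / ((0.173)²·(0.112)³) = 3.54
Qp = 3.54 > Kp = 0.254, so the reverse reaction proceeds.

to the left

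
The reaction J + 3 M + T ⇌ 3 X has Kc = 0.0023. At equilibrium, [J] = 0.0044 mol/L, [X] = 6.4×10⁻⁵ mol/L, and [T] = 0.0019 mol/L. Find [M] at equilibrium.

[M] = 0.024 mol/L

At equilibrium, Kc = [X]³ / ([J]·[M]³·[T]) = 0.0023.
(6.4×10⁻⁵)³ / ((0.0044)·([M])³·(0.0019)) = 0.0023
[M]³ = 1.36×10⁻⁵ ⇒ [M] = 0.024 mol/L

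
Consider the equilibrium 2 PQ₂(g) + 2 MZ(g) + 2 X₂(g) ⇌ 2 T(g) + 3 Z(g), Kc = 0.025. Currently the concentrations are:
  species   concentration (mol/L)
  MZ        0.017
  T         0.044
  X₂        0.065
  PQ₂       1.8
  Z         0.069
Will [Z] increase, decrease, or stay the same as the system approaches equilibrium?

decrease

Qc = [T]²·[Z]³ / ([PQ₂]²·[MZ]²·[X₂]²) = (0.044)²·(0.069)³ / ((1.8)²·(0.017)²·(0.065)²) = 0.16
Qc = 0.16 > Kc = 0.025: net reverse reaction.
Z is a product, so it decreases.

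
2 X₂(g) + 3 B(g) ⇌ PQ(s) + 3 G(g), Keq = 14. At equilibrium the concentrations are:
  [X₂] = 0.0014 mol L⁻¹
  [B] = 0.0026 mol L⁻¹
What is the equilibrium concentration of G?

[G] = 7.8e-5 mol L⁻¹

(PQ is a pure solid — omitted from Keq.)
At equilibrium, Keq = [G]³ / ([X₂]²·[B]³) = 14.
([G])³ / ((0.0014)²·(0.0026)³) = 14
[G]³ = 4.82e-13 ⇒ [G] = 7.8e-5 mol L⁻¹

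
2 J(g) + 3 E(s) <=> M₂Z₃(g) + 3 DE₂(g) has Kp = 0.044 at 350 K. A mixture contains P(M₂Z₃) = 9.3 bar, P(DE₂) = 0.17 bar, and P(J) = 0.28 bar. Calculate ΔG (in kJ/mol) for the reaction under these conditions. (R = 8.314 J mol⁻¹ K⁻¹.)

(E is a pure solid — omitted from Qp.)
Qp = P(M₂Z₃)·P(DE₂)³ / P(J)² = (9.3)·(0.17)³ / (0.28)² = 0.583
ΔG = RT ln(Qp/Kp) = (8.314 J mol⁻¹ K⁻¹)(350 K) × ln(0.583/0.044)
   = (2.910 kJ/mol)(2.584) = 7.52 kJ/mol
ΔG > 0, so the forward reaction is non-spontaneous (proceeds in reverse).

ΔG = 7.52 kJ/mol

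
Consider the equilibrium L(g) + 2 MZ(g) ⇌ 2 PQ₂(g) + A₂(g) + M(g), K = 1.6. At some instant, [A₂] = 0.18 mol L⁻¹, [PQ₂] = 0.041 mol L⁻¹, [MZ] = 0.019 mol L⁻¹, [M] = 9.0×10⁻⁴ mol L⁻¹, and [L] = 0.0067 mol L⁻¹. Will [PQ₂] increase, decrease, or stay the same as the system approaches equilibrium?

increase

Q = [PQ₂]²·[A₂]·[M] / ([L]·[MZ]²) = (0.041)²·(0.18)·(9.0×10⁻⁴) / ((0.0067)·(0.019)²) = 0.11
Q = 0.11 < K = 1.6: net forward reaction.
PQ₂ is a product, so it increases.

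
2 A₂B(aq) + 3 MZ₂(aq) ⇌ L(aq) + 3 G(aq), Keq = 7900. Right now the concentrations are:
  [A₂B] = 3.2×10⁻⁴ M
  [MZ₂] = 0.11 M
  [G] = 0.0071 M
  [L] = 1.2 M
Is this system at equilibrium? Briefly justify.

Q = [L]·[G]³ / ([A₂B]²·[MZ₂]³) = (1.2)·(0.0071)³ / ((3.2×10⁻⁴)²·(0.11)³) = 3200
Q = 3200 < Keq = 7900: net forward reaction.

no; Q < K, reaction proceeds forward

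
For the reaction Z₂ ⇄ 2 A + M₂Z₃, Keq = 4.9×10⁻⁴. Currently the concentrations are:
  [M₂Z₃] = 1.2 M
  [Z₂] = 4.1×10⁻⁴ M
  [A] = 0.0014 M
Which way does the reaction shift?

reverse (toward reactants)

Q = [A]²·[M₂Z₃] / [Z₂] = (0.0014)²·(1.2) / (4.1×10⁻⁴) = 0.0057
Q = 0.0057 > Keq = 4.9×10⁻⁴, so the reverse reaction proceeds.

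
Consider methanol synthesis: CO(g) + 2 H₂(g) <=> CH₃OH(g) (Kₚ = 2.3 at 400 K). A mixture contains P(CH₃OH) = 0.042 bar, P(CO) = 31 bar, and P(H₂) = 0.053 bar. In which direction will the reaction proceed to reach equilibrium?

Qₚ = P(CH₃OH) / (P(CO)·P(H₂)²) = (0.042) / ((31)·(0.053)²) = 0.48
Qₚ = 0.48 < Kₚ = 2.3, so the forward reaction proceeds.

toward products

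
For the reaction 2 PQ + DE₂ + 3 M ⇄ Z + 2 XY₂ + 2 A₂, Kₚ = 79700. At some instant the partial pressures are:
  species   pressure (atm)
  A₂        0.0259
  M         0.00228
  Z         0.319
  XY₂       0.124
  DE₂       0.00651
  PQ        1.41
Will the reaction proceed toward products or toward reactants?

in the forward direction

Qₚ = P(Z)·P(XY₂)²·P(A₂)² / (P(PQ)²·P(DE₂)·P(M)³) = (0.319)·(0.124)²·(0.0259)² / ((1.41)²·(0.00651)·(0.00228)³) = 21400
Qₚ = 21400 < Kₚ = 79700, so the forward reaction proceeds.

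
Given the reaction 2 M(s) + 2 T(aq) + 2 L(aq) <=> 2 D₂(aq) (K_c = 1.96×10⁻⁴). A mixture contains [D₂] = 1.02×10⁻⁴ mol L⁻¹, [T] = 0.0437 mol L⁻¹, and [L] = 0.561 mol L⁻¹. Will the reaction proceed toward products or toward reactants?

in the forward direction

(M is a pure solid — omitted from Q_c.)
Q_c = [D₂]² / ([T]²·[L]²) = (1.02×10⁻⁴)² / ((0.0437)²·(0.561)²) = 1.73×10⁻⁵
Q_c = 1.73×10⁻⁵ < K_c = 1.96×10⁻⁴, so the forward reaction proceeds.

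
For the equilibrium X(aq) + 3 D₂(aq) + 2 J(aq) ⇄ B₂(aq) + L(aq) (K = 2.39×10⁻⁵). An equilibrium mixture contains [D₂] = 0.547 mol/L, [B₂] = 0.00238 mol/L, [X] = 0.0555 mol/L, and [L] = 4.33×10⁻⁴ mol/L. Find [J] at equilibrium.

[J] = 2.18 mol/L

At equilibrium, K = [B₂]·[L] / ([X]·[D₂]³·[J]²) = 2.39×10⁻⁵.
(0.00238)·(4.33×10⁻⁴) / ((0.0555)·(0.547)³·([J])²) = 2.39×10⁻⁵
[J]² = 4.75 ⇒ [J] = 2.18 mol/L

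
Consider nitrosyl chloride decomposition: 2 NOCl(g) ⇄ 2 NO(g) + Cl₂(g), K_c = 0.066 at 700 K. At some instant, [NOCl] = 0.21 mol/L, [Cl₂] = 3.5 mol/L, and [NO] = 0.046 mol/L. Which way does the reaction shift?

Q_c = [NO]²·[Cl₂] / [NOCl]² = (0.046)²·(3.5) / (0.21)² = 0.17
Q_c = 0.17 > K_c = 0.066, so the reverse reaction proceeds.

to the left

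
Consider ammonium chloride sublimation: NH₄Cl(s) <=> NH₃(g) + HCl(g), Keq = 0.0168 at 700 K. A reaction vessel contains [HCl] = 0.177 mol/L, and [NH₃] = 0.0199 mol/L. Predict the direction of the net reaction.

(NH₄Cl is a pure solid — omitted from Q.)
Q = [NH₃]·[HCl] = (0.0199)·(0.177) = 0.00352
Q = 0.00352 < Keq = 0.0168, so the forward reaction proceeds.

toward products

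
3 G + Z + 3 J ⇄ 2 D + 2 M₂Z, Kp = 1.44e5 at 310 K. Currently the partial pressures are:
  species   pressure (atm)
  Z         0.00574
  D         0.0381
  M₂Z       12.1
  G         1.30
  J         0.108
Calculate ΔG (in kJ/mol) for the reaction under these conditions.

Qp = P(D)²·P(M₂Z)² / (P(G)³·P(Z)·P(J)³) = (0.0381)²·(12.1)² / ((1.30)³·(0.00574)·(0.108)³) = 13400
ΔG = RT ln(Qp/Kp) = (8.314 J mol⁻¹ K⁻¹)(310 K) × ln(13400/1.44e5)
   = (2.577 kJ/mol)(-2.375) = -6.12 kJ/mol
ΔG < 0, so the forward reaction is spontaneous (proceeds forward).

ΔG = -6.12 kJ/mol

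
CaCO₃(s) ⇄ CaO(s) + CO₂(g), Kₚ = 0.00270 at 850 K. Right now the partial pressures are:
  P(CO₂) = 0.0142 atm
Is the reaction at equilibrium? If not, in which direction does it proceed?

(CaCO₃, CaO are pure solids — omitted from Qₚ.)
Qₚ = P(CO₂) = 0.0142
Qₚ = 0.0142 > Kₚ = 0.00270, so the reverse reaction proceeds.

toward reactants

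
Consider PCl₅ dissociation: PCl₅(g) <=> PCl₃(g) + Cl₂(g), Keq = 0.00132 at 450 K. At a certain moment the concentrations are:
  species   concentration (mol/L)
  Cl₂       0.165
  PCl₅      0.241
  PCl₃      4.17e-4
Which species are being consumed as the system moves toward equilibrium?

PCl₅ (reactants)

Q = [PCl₃]·[Cl₂] / [PCl₅] = (4.17e-4)·(0.165) / (0.241) = 2.85e-4
Q = 2.85e-4 < Keq = 0.00132: net forward reaction.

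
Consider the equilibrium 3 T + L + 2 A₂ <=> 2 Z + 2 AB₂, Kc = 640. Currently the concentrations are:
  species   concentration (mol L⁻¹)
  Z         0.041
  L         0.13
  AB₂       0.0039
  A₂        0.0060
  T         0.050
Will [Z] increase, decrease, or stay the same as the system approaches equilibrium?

Qc = [Z]²·[AB₂]² / ([T]³·[L]·[A₂]²) = (0.041)²·(0.0039)² / ((0.050)³·(0.13)·(0.0060)²) = 44
Qc = 44 < Kc = 640: net forward reaction.
Z is a product, so it increases.

increase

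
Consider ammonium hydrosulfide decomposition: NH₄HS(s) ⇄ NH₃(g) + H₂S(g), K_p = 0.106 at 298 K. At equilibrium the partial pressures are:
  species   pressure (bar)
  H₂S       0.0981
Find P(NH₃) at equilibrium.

P(NH₃) = 1.08 bar

(NH₄HS is a pure solid — omitted from K_p.)
At equilibrium, K_p = P(NH₃)·P(H₂S) = 0.106.
(P(NH₃))·(0.0981) = 0.106
P(NH₃) = 1.08 bar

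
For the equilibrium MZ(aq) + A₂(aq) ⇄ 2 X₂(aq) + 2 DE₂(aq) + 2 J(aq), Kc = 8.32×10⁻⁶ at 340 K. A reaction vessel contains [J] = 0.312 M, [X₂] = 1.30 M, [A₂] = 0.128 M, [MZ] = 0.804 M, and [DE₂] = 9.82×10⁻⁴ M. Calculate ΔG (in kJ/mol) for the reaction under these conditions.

ΔG = -4.77 kJ/mol

Qc = [X₂]²·[DE₂]²·[J]² / ([MZ]·[A₂]) = (1.30)²·(9.82×10⁻⁴)²·(0.312)² / ((0.804)·(0.128)) = 1.54×10⁻⁶
ΔG = RT ln(Qc/Kc) = (8.314 J mol⁻¹ K⁻¹)(340 K) × ln(1.54×10⁻⁶/8.32×10⁻⁶)
   = (2.827 kJ/mol)(-1.687) = -4.77 kJ/mol
ΔG < 0, so the forward reaction is spontaneous (proceeds forward).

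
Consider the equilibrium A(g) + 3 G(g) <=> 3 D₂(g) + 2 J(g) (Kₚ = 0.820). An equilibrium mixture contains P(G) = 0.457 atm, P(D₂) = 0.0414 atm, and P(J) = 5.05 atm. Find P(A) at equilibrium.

At equilibrium, Kₚ = P(D₂)³·P(J)² / (P(A)·P(G)³) = 0.820.
(0.0414)³·(5.05)² / ((P(A))·(0.457)³) = 0.820
P(A) = 0.0231 atm

P(A) = 0.0231 atm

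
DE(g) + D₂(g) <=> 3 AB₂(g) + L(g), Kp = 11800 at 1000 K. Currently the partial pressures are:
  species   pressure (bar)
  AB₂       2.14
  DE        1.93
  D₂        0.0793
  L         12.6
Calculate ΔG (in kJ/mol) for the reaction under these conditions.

ΔG = -22.3 kJ/mol

Qp = P(AB₂)³·P(L) / (P(DE)·P(D₂)) = (2.14)³·(12.6) / ((1.93)·(0.0793)) = 807
ΔG = RT ln(Qp/Kp) = (8.314 J mol⁻¹ K⁻¹)(1000 K) × ln(807/11800)
   = (8.314 kJ/mol)(-2.683) = -22.3 kJ/mol
ΔG < 0, so the forward reaction is spontaneous (proceeds forward).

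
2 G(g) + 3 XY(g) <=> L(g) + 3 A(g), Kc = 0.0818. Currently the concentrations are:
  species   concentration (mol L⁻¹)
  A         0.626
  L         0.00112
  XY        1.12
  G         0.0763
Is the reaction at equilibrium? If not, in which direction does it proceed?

forward (toward products)

Qc = [L]·[A]³ / ([G]²·[XY]³) = (0.00112)·(0.626)³ / ((0.0763)²·(1.12)³) = 0.0336
Qc = 0.0336 < Kc = 0.0818, so the forward reaction proceeds.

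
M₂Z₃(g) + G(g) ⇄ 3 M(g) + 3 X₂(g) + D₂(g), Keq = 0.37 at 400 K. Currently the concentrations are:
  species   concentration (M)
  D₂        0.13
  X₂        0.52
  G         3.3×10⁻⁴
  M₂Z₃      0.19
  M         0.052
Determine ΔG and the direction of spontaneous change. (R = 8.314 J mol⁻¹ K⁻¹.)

Q = [M]³·[X₂]³·[D₂] / ([M₂Z₃]·[G]) = (0.052)³·(0.52)³·(0.13) / ((0.19)·(3.3×10⁻⁴)) = 0.0410
ΔG = RT ln(Q/Keq) = (8.314 J mol⁻¹ K⁻¹)(400 K) × ln(0.0410/0.37)
   = (3.326 kJ/mol)(-2.200) = -7.32 kJ/mol
ΔG < 0, so the forward reaction is spontaneous (proceeds forward).

ΔG = -7.32 kJ/mol; the forward reaction is spontaneous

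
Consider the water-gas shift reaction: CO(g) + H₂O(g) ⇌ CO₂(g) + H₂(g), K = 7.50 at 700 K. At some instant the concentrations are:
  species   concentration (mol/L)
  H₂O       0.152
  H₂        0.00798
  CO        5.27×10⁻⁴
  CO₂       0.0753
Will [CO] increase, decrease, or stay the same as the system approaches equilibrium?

Q = [CO₂]·[H₂] / ([CO]·[H₂O]) = (0.0753)·(0.00798) / ((5.27×10⁻⁴)·(0.152)) = 7.50
Q = 7.50 = K; the system is at equilibrium.

stay the same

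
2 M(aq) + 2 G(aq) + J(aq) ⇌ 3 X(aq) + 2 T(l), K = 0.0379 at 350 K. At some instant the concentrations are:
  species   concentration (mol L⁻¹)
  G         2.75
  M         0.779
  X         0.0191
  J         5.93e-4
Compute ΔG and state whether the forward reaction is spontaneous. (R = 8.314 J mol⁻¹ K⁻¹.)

ΔG = -7.84 kJ/mol; the forward reaction is spontaneous

(T is a pure liquid — omitted from Q.)
Q = [X]³ / ([M]²·[G]²·[J]) = (0.0191)³ / ((0.779)²·(2.75)²·(5.93e-4)) = 0.00256
ΔG = RT ln(Q/K) = (8.314 J mol⁻¹ K⁻¹)(350 K) × ln(0.00256/0.0379)
   = (2.910 kJ/mol)(-2.695) = -7.84 kJ/mol
ΔG < 0, so the forward reaction is spontaneous (proceeds forward).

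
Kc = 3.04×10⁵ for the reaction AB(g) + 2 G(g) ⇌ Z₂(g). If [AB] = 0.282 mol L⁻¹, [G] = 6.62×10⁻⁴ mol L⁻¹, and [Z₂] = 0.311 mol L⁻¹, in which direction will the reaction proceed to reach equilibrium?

reverse (toward reactants)

Qc = [Z₂] / ([AB]·[G]²) = (0.311) / ((0.282)·(6.62×10⁻⁴)²) = 2.52×10⁶
Qc = 2.52×10⁶ > Kc = 3.04×10⁵, so the reverse reaction proceeds.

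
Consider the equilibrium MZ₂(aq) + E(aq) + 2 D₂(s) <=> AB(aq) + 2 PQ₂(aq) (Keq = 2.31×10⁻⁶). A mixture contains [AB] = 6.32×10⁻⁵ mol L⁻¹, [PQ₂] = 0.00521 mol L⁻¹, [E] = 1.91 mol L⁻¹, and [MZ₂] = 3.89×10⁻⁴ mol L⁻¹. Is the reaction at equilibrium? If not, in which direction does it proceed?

(D₂ is a pure solid — omitted from Q.)
Q = [AB]·[PQ₂]² / ([MZ₂]·[E]) = (6.32×10⁻⁵)·(0.00521)² / ((3.89×10⁻⁴)·(1.91)) = 2.31×10⁻⁶
Q = 2.31×10⁻⁶ = Keq, so the system is already at equilibrium.

at equilibrium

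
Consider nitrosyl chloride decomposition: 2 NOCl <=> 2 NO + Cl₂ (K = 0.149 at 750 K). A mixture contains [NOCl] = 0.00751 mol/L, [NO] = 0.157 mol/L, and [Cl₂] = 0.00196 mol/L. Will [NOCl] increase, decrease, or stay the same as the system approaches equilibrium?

Q = [NO]²·[Cl₂] / [NOCl]² = (0.157)²·(0.00196) / (0.00751)² = 0.857
Q = 0.857 > K = 0.149: net reverse reaction.
NOCl is a reactant, so it increases.

increase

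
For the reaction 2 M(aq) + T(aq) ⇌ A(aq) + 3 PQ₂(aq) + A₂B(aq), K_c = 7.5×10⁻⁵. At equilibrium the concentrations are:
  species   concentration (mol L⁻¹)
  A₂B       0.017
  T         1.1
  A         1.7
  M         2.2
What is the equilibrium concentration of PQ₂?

[PQ₂] = 0.24 mol L⁻¹

At equilibrium, K_c = [A]·[PQ₂]³·[A₂B] / ([M]²·[T]) = 7.5×10⁻⁵.
(1.7)·([PQ₂])³·(0.017) / ((2.2)²·(1.1)) = 7.5×10⁻⁵
[PQ₂]³ = 0.0138 ⇒ [PQ₂] = 0.24 mol L⁻¹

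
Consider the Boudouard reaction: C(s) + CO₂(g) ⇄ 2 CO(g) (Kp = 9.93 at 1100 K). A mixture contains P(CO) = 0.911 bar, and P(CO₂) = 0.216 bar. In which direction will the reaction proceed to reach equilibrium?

to the right

(C is a pure solid — omitted from Qp.)
Qp = P(CO)² / P(CO₂) = (0.911)² / (0.216) = 3.84
Qp = 3.84 < Kp = 9.93, so the forward reaction proceeds.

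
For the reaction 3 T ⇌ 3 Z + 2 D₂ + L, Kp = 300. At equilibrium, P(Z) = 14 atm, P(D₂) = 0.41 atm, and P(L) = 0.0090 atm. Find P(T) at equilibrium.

P(T) = 0.24 atm

At equilibrium, Kp = P(Z)³·P(D₂)²·P(L) / P(T)³ = 300.
(14)³·(0.41)²·(0.0090) / (P(T))³ = 300
P(T)³ = 0.0138 ⇒ P(T) = 0.24 atm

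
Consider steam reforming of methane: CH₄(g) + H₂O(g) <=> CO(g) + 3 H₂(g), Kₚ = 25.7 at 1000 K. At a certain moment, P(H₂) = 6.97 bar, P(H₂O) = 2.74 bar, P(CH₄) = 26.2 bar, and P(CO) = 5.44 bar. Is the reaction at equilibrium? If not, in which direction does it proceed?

Qₚ = P(CO)·P(H₂)³ / (P(CH₄)·P(H₂O)) = (5.44)·(6.97)³ / ((26.2)·(2.74)) = 25.7
Qₚ = 25.7 = Kₚ, so the system is already at equilibrium.

neither direction; the system is at equilibrium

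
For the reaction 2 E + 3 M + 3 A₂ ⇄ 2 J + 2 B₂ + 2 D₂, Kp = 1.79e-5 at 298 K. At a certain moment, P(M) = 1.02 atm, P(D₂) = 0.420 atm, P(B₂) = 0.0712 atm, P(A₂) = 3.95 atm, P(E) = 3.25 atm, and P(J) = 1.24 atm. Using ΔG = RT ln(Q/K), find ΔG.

Qp = P(J)²·P(B₂)²·P(D₂)² / (P(E)²·P(M)³·P(A₂)³) = (1.24)²·(0.0712)²·(0.420)² / ((3.25)²·(1.02)³·(3.95)³) = 1.99e-6
ΔG = RT ln(Qp/Kp) = (8.314 J mol⁻¹ K⁻¹)(298 K) × ln(1.99e-6/1.79e-5)
   = (2.478 kJ/mol)(-2.197) = -5.44 kJ/mol
ΔG < 0, so the forward reaction is spontaneous (proceeds forward).

ΔG = -5.44 kJ/mol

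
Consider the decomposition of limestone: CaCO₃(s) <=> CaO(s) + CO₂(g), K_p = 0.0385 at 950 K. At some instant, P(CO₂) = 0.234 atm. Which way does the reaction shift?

(CaCO₃, CaO are pure solids — omitted from Q_p.)
Q_p = P(CO₂) = 0.234
Q_p = 0.234 > K_p = 0.0385, so the reverse reaction proceeds.

to the left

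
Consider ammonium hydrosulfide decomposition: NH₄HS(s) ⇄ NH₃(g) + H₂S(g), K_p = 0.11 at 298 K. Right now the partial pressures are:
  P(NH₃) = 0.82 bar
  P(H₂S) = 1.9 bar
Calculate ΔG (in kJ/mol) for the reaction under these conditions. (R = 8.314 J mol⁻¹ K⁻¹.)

(NH₄HS is a pure solid — omitted from Q_p.)
Q_p = P(NH₃)·P(H₂S) = (0.82)·(1.9) = 1.56
ΔG = RT ln(Q_p/K_p) = (8.314 J mol⁻¹ K⁻¹)(298 K) × ln(1.56/0.11)
   = (2.478 kJ/mol)(2.652) = 6.57 kJ/mol
ΔG > 0, so the forward reaction is non-spontaneous (proceeds in reverse).

ΔG = 6.57 kJ/mol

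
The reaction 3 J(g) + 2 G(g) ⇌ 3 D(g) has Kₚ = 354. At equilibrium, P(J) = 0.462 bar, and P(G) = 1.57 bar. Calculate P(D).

P(D) = 4.41 bar

At equilibrium, Kₚ = P(D)³ / (P(J)³·P(G)²) = 354.
(P(D))³ / ((0.462)³·(1.57)²) = 354
P(D)³ = 86.0 ⇒ P(D) = 4.41 bar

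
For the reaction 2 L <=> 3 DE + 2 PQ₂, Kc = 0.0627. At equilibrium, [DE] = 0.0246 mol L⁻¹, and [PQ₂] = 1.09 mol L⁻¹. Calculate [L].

At equilibrium, Kc = [DE]³·[PQ₂]² / [L]² = 0.0627.
(0.0246)³·(1.09)² / ([L])² = 0.0627
[L]² = 2.82e-4 ⇒ [L] = 0.0168 mol L⁻¹

[L] = 0.0168 mol L⁻¹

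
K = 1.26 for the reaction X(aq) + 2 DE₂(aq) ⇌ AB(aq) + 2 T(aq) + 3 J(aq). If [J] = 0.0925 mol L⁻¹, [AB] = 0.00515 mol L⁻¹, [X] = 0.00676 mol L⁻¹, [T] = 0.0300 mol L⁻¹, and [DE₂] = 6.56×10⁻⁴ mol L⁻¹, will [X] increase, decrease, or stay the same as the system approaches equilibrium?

Q = [AB]·[T]²·[J]³ / ([X]·[DE₂]²) = (0.00515)·(0.0300)²·(0.0925)³ / ((0.00676)·(6.56×10⁻⁴)²) = 1.26
Q = 1.26 = K; the system is at equilibrium.

stay the same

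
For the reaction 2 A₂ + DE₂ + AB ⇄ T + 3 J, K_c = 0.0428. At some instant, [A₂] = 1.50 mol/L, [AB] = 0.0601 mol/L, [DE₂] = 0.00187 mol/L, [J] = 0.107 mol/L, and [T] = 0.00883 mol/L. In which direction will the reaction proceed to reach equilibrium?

Q_c = [T]·[J]³ / ([A₂]²·[DE₂]·[AB]) = (0.00883)·(0.107)³ / ((1.50)²·(0.00187)·(0.0601)) = 0.0428
Q_c = 0.0428 = K_c, so the system is already at equilibrium.

at equilibrium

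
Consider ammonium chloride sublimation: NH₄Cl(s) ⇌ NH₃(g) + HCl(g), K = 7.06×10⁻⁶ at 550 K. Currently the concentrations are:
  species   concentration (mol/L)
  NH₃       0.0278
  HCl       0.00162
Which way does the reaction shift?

(NH₄Cl is a pure solid — omitted from Q.)
Q = [NH₃]·[HCl] = (0.0278)·(0.00162) = 4.50×10⁻⁵
Q = 4.50×10⁻⁵ > K = 7.06×10⁻⁶, so the reverse reaction proceeds.

toward reactants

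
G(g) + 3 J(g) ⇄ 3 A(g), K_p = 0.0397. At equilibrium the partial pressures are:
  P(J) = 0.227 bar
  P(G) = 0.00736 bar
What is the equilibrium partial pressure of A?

At equilibrium, K_p = P(A)³ / (P(G)·P(J)³) = 0.0397.
(P(A))³ / ((0.00736)·(0.227)³) = 0.0397
P(A)³ = 3.42×10⁻⁶ ⇒ P(A) = 0.0151 bar

P(A) = 0.0151 bar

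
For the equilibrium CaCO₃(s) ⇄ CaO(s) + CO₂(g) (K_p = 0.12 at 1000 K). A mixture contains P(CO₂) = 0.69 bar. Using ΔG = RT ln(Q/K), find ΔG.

ΔG = 14.5 kJ/mol

(CaCO₃, CaO are pure solids — omitted from Q_p.)
Q_p = P(CO₂) = 0.690
ΔG = RT ln(Q_p/K_p) = (8.314 J mol⁻¹ K⁻¹)(1000 K) × ln(0.690/0.12)
   = (8.314 kJ/mol)(1.749) = 14.5 kJ/mol
ΔG > 0, so the forward reaction is non-spontaneous (proceeds in reverse).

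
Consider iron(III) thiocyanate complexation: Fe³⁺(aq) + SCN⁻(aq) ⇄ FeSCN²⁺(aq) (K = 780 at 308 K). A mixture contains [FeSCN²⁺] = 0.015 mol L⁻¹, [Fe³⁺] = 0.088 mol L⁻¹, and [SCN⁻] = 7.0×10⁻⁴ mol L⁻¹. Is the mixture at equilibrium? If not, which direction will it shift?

no; Q < K, reaction proceeds forward

Q = [FeSCN²⁺] / ([Fe³⁺]·[SCN⁻]) = (0.015) / ((0.088)·(7.0×10⁻⁴)) = 240
Q = 240 < K = 780: net forward reaction.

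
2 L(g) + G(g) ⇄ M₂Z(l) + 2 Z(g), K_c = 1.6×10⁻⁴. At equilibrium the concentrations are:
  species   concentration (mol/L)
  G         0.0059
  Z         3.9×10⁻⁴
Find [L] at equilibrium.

[L] = 0.40 mol/L

(M₂Z is a pure liquid — omitted from K_c.)
At equilibrium, K_c = [Z]² / ([L]²·[G]) = 1.6×10⁻⁴.
(3.9×10⁻⁴)² / (([L])²·(0.0059)) = 1.6×10⁻⁴
[L]² = 0.161 ⇒ [L] = 0.40 mol/L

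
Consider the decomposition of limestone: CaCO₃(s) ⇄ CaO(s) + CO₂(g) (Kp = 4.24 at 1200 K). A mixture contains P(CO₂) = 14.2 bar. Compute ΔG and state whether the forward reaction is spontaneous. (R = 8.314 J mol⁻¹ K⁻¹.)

ΔG = 12.1 kJ/mol; the forward reaction is non-spontaneous

(CaCO₃, CaO are pure solids — omitted from Qp.)
Qp = P(CO₂) = 14.2
ΔG = RT ln(Qp/Kp) = (8.314 J mol⁻¹ K⁻¹)(1200 K) × ln(14.2/4.24)
   = (9.977 kJ/mol)(1.209) = 12.1 kJ/mol
ΔG > 0, so the forward reaction is non-spontaneous (proceeds in reverse).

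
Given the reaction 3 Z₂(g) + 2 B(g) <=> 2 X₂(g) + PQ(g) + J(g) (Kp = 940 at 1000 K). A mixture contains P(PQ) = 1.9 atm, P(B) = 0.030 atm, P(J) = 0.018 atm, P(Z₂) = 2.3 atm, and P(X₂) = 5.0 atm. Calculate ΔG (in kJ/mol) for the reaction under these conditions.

Qp = P(X₂)²·P(PQ)·P(J) / (P(Z₂)³·P(B)²) = (5.0)²·(1.9)·(0.018) / ((2.3)³·(0.030)²) = 78.1
ΔG = RT ln(Qp/Kp) = (8.314 J mol⁻¹ K⁻¹)(1000 K) × ln(78.1/940)
   = (8.314 kJ/mol)(-2.488) = -20.7 kJ/mol
ΔG < 0, so the forward reaction is spontaneous (proceeds forward).

ΔG = -20.7 kJ/mol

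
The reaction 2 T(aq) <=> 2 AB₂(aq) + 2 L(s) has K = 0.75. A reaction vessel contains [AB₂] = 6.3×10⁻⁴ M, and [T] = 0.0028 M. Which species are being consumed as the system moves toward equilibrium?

(L is a pure solid — omitted from Q.)
Q = [AB₂]² / [T]² = (6.3×10⁻⁴)² / (0.0028)² = 0.051
Q = 0.051 < K = 0.75: net forward reaction.

T (reactants)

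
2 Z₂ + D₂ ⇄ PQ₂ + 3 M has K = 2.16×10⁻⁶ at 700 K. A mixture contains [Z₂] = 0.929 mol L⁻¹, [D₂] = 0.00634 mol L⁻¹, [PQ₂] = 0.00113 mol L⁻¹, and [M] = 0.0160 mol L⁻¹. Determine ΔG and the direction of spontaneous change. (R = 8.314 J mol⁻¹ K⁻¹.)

Q = [PQ₂]·[M]³ / ([Z₂]²·[D₂]) = (0.00113)·(0.0160)³ / ((0.929)²·(0.00634)) = 8.46×10⁻⁷
ΔG = RT ln(Q/K) = (8.314 J mol⁻¹ K⁻¹)(700 K) × ln(8.46×10⁻⁷/2.16×10⁻⁶)
   = (5.820 kJ/mol)(-0.9373) = -5.46 kJ/mol
ΔG < 0, so the forward reaction is spontaneous (proceeds forward).

ΔG = -5.46 kJ/mol; the forward reaction is spontaneous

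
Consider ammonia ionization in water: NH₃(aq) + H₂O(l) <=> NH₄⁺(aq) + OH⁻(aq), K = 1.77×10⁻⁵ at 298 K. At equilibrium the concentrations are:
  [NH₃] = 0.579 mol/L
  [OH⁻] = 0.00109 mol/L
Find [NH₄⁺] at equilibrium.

(H₂O is a pure liquid — omitted from K.)
At equilibrium, K = [NH₄⁺]·[OH⁻] / [NH₃] = 1.77×10⁻⁵.
([NH₄⁺])·(0.00109) / (0.579) = 1.77×10⁻⁵
[NH₄⁺] = 0.00940 mol/L

[NH₄⁺] = 0.00940 mol/L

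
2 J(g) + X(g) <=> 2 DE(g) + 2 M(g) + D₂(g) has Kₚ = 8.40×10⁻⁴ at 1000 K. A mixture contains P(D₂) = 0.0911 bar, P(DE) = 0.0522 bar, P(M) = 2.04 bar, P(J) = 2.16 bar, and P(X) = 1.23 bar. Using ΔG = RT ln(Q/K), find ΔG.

ΔG = -12.8 kJ/mol

Qₚ = P(DE)²·P(M)²·P(D₂) / (P(J)²·P(X)) = (0.0522)²·(2.04)²·(0.0911) / ((2.16)²·(1.23)) = 1.80×10⁻⁴
ΔG = RT ln(Qₚ/Kₚ) = (8.314 J mol⁻¹ K⁻¹)(1000 K) × ln(1.80×10⁻⁴/8.40×10⁻⁴)
   = (8.314 kJ/mol)(-1.540) = -12.8 kJ/mol
ΔG < 0, so the forward reaction is spontaneous (proceeds forward).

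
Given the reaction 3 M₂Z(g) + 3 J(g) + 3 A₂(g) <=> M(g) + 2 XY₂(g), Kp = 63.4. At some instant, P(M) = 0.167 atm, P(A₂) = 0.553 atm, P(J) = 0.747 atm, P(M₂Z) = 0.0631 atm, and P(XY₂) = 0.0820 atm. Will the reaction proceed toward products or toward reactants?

no net change (already at equilibrium)

Qp = P(M)·P(XY₂)² / (P(M₂Z)³·P(J)³·P(A₂)³) = (0.167)·(0.0820)² / ((0.0631)³·(0.747)³·(0.553)³) = 63.4
Qp = 63.4 = Kp, so the system is already at equilibrium.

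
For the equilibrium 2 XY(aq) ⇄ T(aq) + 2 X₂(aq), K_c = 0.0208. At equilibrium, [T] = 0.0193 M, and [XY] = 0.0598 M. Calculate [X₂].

[X₂] = 0.0621 M

At equilibrium, K_c = [T]·[X₂]² / [XY]² = 0.0208.
(0.0193)·([X₂])² / (0.0598)² = 0.0208
[X₂]² = 0.00385 ⇒ [X₂] = 0.0621 M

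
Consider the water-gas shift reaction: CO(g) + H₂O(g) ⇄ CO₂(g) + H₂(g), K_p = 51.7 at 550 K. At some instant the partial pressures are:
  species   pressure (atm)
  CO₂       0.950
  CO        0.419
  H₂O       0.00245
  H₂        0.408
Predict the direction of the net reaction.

Q_p = P(CO₂)·P(H₂) / (P(CO)·P(H₂O)) = (0.950)·(0.408) / ((0.419)·(0.00245)) = 378
Q_p = 378 > K_p = 51.7, so the reverse reaction proceeds.

to the left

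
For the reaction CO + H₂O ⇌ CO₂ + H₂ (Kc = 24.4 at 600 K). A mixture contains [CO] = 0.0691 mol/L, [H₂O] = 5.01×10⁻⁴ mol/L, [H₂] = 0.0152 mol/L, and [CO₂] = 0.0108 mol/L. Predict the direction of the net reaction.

forward (toward products)

Qc = [CO₂]·[H₂] / ([CO]·[H₂O]) = (0.0108)·(0.0152) / ((0.0691)·(5.01×10⁻⁴)) = 4.74
Qc = 4.74 < Kc = 24.4, so the forward reaction proceeds.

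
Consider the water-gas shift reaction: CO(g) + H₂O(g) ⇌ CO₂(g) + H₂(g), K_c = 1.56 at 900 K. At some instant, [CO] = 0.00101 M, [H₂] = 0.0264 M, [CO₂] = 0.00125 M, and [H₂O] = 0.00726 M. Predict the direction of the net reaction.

to the left

Q_c = [CO₂]·[H₂] / ([CO]·[H₂O]) = (0.00125)·(0.0264) / ((0.00101)·(0.00726)) = 4.50
Q_c = 4.50 > K_c = 1.56, so the reverse reaction proceeds.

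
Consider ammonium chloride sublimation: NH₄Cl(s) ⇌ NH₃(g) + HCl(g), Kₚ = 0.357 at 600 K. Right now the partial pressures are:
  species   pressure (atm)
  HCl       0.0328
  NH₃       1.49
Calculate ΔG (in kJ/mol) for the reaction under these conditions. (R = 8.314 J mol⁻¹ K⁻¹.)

ΔG = -9.92 kJ/mol

(NH₄Cl is a pure solid — omitted from Qₚ.)
Qₚ = P(NH₃)·P(HCl) = (1.49)·(0.0328) = 0.0489
ΔG = RT ln(Qₚ/Kₚ) = (8.314 J mol⁻¹ K⁻¹)(600 K) × ln(0.0489/0.357)
   = (4.988 kJ/mol)(-1.988) = -9.92 kJ/mol
ΔG < 0, so the forward reaction is spontaneous (proceeds forward).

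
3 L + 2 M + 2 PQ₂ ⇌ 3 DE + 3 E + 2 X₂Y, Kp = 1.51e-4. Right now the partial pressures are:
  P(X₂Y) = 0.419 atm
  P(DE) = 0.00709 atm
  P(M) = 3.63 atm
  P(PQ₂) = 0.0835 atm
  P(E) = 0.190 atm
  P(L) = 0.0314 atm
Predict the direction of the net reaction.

neither direction; the system is at equilibrium

Qp = P(DE)³·P(E)³·P(X₂Y)² / (P(L)³·P(M)²·P(PQ₂)²) = (0.00709)³·(0.190)³·(0.419)² / ((0.0314)³·(3.63)²·(0.0835)²) = 1.51e-4
Qp = 1.51e-4 = Kp, so the system is already at equilibrium.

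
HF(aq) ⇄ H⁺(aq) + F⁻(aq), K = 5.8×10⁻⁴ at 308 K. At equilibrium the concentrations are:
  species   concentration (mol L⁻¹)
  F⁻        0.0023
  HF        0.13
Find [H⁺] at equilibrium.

At equilibrium, K = [H⁺]·[F⁻] / [HF] = 5.8×10⁻⁴.
([H⁺])·(0.0023) / (0.13) = 5.8×10⁻⁴
[H⁺] = 0.0328 = 0.033 mol L⁻¹

[H⁺] = 0.033 mol L⁻¹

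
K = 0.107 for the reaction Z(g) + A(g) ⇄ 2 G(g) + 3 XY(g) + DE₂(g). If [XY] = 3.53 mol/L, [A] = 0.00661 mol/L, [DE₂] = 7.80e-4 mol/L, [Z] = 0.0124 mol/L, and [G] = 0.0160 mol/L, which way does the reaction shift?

Q = [G]²·[XY]³·[DE₂] / ([Z]·[A]) = (0.0160)²·(3.53)³·(7.80e-4) / ((0.0124)·(0.00661)) = 0.107
Q = 0.107 = K, so the system is already at equilibrium.

at equilibrium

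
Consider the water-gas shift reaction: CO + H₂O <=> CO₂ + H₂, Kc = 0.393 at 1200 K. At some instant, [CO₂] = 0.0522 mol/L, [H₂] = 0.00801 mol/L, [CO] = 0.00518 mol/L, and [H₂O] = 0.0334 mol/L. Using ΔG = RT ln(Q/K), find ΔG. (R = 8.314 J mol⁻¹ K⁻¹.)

ΔG = 18.1 kJ/mol

Qc = [CO₂]·[H₂] / ([CO]·[H₂O]) = (0.0522)·(0.00801) / ((0.00518)·(0.0334)) = 2.42
ΔG = RT ln(Qc/Kc) = (8.314 J mol⁻¹ K⁻¹)(1200 K) × ln(2.42/0.393)
   = (9.977 kJ/mol)(1.818) = 18.1 kJ/mol
ΔG > 0, so the forward reaction is non-spontaneous (proceeds in reverse).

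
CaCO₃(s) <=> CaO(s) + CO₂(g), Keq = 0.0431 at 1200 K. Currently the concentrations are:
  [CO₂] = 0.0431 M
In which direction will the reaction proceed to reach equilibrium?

at equilibrium

(CaCO₃, CaO are pure solids — omitted from Q.)
Q = [CO₂] = 0.0431
Q = 0.0431 = Keq, so the system is already at equilibrium.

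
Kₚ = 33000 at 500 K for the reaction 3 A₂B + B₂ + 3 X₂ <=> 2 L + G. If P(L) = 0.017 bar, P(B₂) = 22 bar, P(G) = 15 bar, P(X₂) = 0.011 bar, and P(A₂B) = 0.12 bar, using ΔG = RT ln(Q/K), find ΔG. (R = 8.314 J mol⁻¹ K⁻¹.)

ΔG = 3.97 kJ/mol

Qₚ = P(L)²·P(G) / (P(A₂B)³·P(B₂)·P(X₂)³) = (0.017)²·(15) / ((0.12)³·(22)·(0.011)³) = 85700
ΔG = RT ln(Qₚ/Kₚ) = (8.314 J mol⁻¹ K⁻¹)(500 K) × ln(85700/33000)
   = (4.157 kJ/mol)(0.9543) = 3.97 kJ/mol
ΔG > 0, so the forward reaction is non-spontaneous (proceeds in reverse).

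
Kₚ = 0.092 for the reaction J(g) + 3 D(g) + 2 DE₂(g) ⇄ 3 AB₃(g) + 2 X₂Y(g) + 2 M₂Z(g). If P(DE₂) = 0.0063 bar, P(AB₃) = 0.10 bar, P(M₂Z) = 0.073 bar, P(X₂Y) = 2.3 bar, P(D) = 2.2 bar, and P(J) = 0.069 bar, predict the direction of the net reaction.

to the left

Qₚ = P(AB₃)³·P(X₂Y)²·P(M₂Z)² / (P(J)·P(D)³·P(DE₂)²) = (0.10)³·(2.3)²·(0.073)² / ((0.069)·(2.2)³·(0.0063)²) = 0.97
Qₚ = 0.97 > Kₚ = 0.092, so the reverse reaction proceeds.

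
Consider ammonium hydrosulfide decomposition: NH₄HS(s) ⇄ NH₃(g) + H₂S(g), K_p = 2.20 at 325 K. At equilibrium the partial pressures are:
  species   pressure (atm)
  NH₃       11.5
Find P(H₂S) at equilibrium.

P(H₂S) = 0.191 atm

(NH₄HS is a pure solid — omitted from K_p.)
At equilibrium, K_p = P(NH₃)·P(H₂S) = 2.20.
(11.5)·(P(H₂S)) = 2.20
P(H₂S) = 0.191 atm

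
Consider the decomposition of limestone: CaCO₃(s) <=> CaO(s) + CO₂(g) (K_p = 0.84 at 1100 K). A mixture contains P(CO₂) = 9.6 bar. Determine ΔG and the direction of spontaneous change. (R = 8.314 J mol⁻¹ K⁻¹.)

(CaCO₃, CaO are pure solids — omitted from Q_p.)
Q_p = P(CO₂) = 9.60
ΔG = RT ln(Q_p/K_p) = (8.314 J mol⁻¹ K⁻¹)(1100 K) × ln(9.60/0.84)
   = (9.145 kJ/mol)(2.436) = 22.3 kJ/mol
ΔG > 0, so the forward reaction is non-spontaneous (proceeds in reverse).

ΔG = 22.3 kJ/mol; the forward reaction is non-spontaneous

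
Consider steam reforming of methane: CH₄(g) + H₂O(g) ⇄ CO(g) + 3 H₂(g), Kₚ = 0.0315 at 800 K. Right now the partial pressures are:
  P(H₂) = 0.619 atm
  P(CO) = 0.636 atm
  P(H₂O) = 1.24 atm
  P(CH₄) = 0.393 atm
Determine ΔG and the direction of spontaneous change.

Qₚ = P(CO)·P(H₂)³ / (P(CH₄)·P(H₂O)) = (0.636)·(0.619)³ / ((0.393)·(1.24)) = 0.310
ΔG = RT ln(Qₚ/Kₚ) = (8.314 J mol⁻¹ K⁻¹)(800 K) × ln(0.310/0.0315)
   = (6.651 kJ/mol)(2.287) = 15.2 kJ/mol
ΔG > 0, so the forward reaction is non-spontaneous (proceeds in reverse).

ΔG = 15.2 kJ/mol; the forward reaction is non-spontaneous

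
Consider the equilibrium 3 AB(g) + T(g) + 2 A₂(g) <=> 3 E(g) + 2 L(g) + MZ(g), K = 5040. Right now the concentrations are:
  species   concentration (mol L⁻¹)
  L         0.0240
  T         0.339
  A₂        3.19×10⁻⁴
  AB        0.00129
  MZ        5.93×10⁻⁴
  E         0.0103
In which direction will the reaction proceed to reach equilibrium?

at equilibrium

Q = [E]³·[L]²·[MZ] / ([AB]³·[T]·[A₂]²) = (0.0103)³·(0.0240)²·(5.93×10⁻⁴) / ((0.00129)³·(0.339)·(3.19×10⁻⁴)²) = 5040
Q = 5040 = K, so the system is already at equilibrium.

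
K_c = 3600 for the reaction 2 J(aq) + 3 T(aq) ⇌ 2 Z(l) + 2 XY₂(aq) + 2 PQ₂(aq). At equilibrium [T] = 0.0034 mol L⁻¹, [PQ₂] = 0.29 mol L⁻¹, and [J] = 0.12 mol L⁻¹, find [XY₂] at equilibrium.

(Z is a pure liquid — omitted from K_c.)
At equilibrium, K_c = [XY₂]²·[PQ₂]² / ([J]²·[T]³) = 3600.
([XY₂])²·(0.29)² / ((0.12)²·(0.0034)³) = 3600
[XY₂]² = 2.42×10⁻⁵ ⇒ [XY₂] = 0.0049 mol L⁻¹

[XY₂] = 0.0049 mol L⁻¹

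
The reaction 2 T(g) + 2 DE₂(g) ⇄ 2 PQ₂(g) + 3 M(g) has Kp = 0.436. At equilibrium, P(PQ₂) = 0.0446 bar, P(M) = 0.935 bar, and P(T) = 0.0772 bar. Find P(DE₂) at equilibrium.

P(DE₂) = 0.791 bar

At equilibrium, Kp = P(PQ₂)²·P(M)³ / (P(T)²·P(DE₂)²) = 0.436.
(0.0446)²·(0.935)³ / ((0.0772)²·(P(DE₂))²) = 0.436
P(DE₂)² = 0.626 ⇒ P(DE₂) = 0.791 bar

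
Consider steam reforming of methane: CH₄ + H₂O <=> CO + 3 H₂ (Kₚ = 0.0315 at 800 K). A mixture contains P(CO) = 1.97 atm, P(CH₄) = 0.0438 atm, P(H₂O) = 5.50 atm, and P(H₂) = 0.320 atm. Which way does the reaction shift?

to the left

Qₚ = P(CO)·P(H₂)³ / (P(CH₄)·P(H₂O)) = (1.97)·(0.320)³ / ((0.0438)·(5.50)) = 0.268
Qₚ = 0.268 > Kₚ = 0.0315, so the reverse reaction proceeds.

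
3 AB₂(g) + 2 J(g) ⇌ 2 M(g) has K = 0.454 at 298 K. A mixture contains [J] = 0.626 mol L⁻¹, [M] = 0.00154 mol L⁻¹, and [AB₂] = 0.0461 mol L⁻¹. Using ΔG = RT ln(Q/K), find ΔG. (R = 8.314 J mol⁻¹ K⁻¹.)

ΔG = -4.94 kJ/mol

Q = [M]² / ([AB₂]³·[J]²) = (0.00154)² / ((0.0461)³·(0.626)²) = 0.0618
ΔG = RT ln(Q/K) = (8.314 J mol⁻¹ K⁻¹)(298 K) × ln(0.0618/0.454)
   = (2.478 kJ/mol)(-1.994) = -4.94 kJ/mol
ΔG < 0, so the forward reaction is spontaneous (proceeds forward).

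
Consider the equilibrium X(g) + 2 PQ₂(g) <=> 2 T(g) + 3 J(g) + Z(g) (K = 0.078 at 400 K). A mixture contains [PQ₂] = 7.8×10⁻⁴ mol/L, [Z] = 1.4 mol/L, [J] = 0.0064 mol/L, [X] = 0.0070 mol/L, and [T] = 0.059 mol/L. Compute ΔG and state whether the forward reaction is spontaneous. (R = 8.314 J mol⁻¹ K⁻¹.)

ΔG = 4.48 kJ/mol; the forward reaction is non-spontaneous

Q = [T]²·[J]³·[Z] / ([X]·[PQ₂]²) = (0.059)²·(0.0064)³·(1.4) / ((0.0070)·(7.8×10⁻⁴)²) = 0.300
ΔG = RT ln(Q/K) = (8.314 J mol⁻¹ K⁻¹)(400 K) × ln(0.300/0.078)
   = (3.326 kJ/mol)(1.347) = 4.48 kJ/mol
ΔG > 0, so the forward reaction is non-spontaneous (proceeds in reverse).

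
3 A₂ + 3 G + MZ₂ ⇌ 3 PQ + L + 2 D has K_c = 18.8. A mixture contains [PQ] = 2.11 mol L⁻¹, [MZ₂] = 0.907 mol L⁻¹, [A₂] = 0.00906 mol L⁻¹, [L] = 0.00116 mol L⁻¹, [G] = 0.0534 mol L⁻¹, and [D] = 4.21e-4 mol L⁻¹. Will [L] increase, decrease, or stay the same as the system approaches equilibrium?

Q_c = [PQ]³·[L]·[D]² / ([A₂]³·[G]³·[MZ₂]) = (2.11)³·(0.00116)·(4.21e-4)² / ((0.00906)³·(0.0534)³·(0.907)) = 18.8
Q_c = 18.8 = K_c; the system is at equilibrium.

stay the same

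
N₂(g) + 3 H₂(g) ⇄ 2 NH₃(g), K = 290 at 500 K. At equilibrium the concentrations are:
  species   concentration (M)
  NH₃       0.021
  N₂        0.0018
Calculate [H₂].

At equilibrium, K = [NH₃]² / ([N₂]·[H₂]³) = 290.
(0.021)² / ((0.0018)·([H₂])³) = 290
[H₂]³ = 8.45×10⁻⁴ ⇒ [H₂] = 0.095 M

[H₂] = 0.095 M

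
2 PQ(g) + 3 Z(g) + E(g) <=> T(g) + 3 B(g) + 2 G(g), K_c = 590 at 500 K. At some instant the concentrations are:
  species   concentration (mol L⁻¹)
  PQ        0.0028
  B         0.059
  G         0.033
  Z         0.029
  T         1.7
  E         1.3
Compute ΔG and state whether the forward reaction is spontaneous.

Q_c = [T]·[B]³·[G]² / ([PQ]²·[Z]³·[E]) = (1.7)·(0.059)³·(0.033)² / ((0.0028)²·(0.029)³·(1.3)) = 1530
ΔG = RT ln(Q_c/K_c) = (8.314 J mol⁻¹ K⁻¹)(500 K) × ln(1530/590)
   = (4.157 kJ/mol)(0.9529) = 3.96 kJ/mol
ΔG > 0, so the forward reaction is non-spontaneous (proceeds in reverse).

ΔG = 3.96 kJ/mol; the forward reaction is non-spontaneous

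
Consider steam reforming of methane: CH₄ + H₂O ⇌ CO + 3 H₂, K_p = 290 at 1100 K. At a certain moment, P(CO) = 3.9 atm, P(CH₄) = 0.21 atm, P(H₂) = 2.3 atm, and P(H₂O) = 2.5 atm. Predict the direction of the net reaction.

to the right

Q_p = P(CO)·P(H₂)³ / (P(CH₄)·P(H₂O)) = (3.9)·(2.3)³ / ((0.21)·(2.5)) = 90
Q_p = 90 < K_p = 290, so the forward reaction proceeds.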